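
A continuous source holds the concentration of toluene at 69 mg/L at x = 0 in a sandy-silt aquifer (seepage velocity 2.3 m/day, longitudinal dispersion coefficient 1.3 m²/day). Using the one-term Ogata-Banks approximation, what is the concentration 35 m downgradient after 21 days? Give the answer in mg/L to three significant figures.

For a continuous step input, C/C₀ ≈ ½·erfc((x−vt)/(2√(Dt))).
vt = 2.3 × 21 = 48.3 m and 2√(Dt) = 2√(1.3 × 21) = 10.45 m.
Argument (x−vt)/(2√(Dt)) = (35 − 48.3)/10.45 = -1.273; ½·erfc(-1.273) = 0.9641.
C = 69 × 0.9641 = 66.5 mg/L.

66.5 mg/L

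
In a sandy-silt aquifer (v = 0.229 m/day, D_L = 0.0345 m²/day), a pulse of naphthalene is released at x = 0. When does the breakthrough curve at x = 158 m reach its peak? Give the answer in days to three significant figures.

689 days

For the 1D instantaneous-source solution, setting ∂C/∂t = 0 at fixed x gives v²t² + 2Dt − x² = 0, so t = (√(D² + v²x²) − D)/v².
√(D² + v²x²) = √(0.0345² + 0.229² × 158²) = 36.18; v² = 0.052441.
t = (36.18 − 0.0345)/0.052441 = 689 days (vs. the pure-advection estimate x/v = 690 d).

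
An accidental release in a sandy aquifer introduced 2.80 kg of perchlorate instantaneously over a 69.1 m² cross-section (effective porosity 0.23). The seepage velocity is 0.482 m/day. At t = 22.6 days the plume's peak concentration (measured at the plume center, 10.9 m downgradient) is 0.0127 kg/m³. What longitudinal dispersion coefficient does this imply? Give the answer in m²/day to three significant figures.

0.678 m²/day

At the plume center C_max = M/(n_e·A·√(4πDt)), so D = M²/(4πt·(n_e·A·C_max)²).
n_e·A·C_max = 0.23 × 69.1 × 0.0127 = 0.2018 kg/m.
D = 2.80²/(4π × 22.6 × 0.2018²) = 0.678 m²/day.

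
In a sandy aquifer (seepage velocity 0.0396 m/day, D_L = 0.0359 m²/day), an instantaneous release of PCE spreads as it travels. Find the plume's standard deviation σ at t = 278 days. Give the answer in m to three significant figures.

4.47 m

Dispersive spreading gives a Gaussian with σ² = 2Dt; advection only shifts the center.
σ = √(2 × 0.0359 × 278) = 4.47 m.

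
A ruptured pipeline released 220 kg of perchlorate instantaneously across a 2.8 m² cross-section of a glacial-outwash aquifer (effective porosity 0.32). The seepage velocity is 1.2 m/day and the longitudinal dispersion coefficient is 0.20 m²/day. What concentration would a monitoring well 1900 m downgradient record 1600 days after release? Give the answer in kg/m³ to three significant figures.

2.83 kg/m³

For an instantaneous plane source, C(x,t) = M/(n_e·A·√(4πDt)) · exp(−(x−vt)²/(4Dt)), with n_e·A the pore (flow) area.
Plume center vt = 1.2 × 1600 = 1920 m, so the well at 1900 m is 20 m upgradient of the peak.
√(4πDt) = 63.41 m, giving peak height M/(n_e·A·√(4πDt)) = 220/(0.32 × 2.8 × 63.41) = 3.872 kg/m³.
(x−vt)²/(4Dt) = (-20)²/(4 × 0.20 × 1600) = 0.3125; exp(−0.3125) = 0.7316.
C = 3.872 × 0.7316 = 2.83 kg/m³.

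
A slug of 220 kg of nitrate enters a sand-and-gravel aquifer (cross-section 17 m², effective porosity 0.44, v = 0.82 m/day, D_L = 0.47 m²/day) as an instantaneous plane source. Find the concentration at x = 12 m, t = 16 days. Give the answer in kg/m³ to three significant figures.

2.90 kg/m³

For an instantaneous plane source, C(x,t) = M/(n_e·A·√(4πDt)) · exp(−(x−vt)²/(4Dt)), with n_e·A the pore (flow) area.
Plume center vt = 0.82 × 16 = 13.12 m, so the well at 12 m is 1.12 m upgradient of the peak.
√(4πDt) = 9.721 m, giving peak height M/(n_e·A·√(4πDt)) = 220/(0.44 × 17 × 9.721) = 3.026 kg/m³.
(x−vt)²/(4Dt) = (-1.12)²/(4 × 0.47 × 16) = 0.04170; exp(−0.04170) = 0.9592.
C = 3.026 × 0.9592 = 2.90 kg/m³.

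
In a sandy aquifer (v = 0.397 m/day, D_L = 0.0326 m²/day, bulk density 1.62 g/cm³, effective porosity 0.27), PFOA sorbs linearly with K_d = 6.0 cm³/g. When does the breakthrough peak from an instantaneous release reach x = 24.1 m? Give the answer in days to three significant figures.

2240 days

Retardation factor R = 1 + ρ_b·K_d/n = 1 + 1.62 × 6.0/0.27 = 37.00.
Sorption retards both mechanisms: v_R = v/R = 0.01073 m/day, D_R = D/R = 0.0008811 m²/day.
Peak time from v_R²t² + 2D_R t − x² = 0: t = (√(D_R² + v_R²x²) − D_R)/v_R².
√(D_R² + v_R²x²) = √(0.0008811² + 0.01073² × 24.1²) = 0.2586; v_R² = 0.0001151.
t = (0.2586 − 0.0008811)/0.0001151 = 2240 days.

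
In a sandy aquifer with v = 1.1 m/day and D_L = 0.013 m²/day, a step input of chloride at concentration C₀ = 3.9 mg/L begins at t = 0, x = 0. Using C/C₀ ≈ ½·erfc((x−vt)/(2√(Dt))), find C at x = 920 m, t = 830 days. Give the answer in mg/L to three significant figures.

For a continuous step input, C/C₀ ≈ ½·erfc((x−vt)/(2√(Dt))).
vt = 1.1 × 830 = 913 m and 2√(Dt) = 2√(0.013 × 830) = 6.570 m.
Argument (x−vt)/(2√(Dt)) = (920 − 913)/6.570 = 1.065; ½·erfc(1.065) = 0.06602.
C = 3.9 × 0.06602 = 0.257 mg/L.

0.257 mg/L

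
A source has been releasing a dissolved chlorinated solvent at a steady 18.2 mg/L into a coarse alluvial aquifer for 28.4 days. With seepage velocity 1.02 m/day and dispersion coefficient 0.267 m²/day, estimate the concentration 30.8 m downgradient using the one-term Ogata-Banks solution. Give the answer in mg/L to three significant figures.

5.81 mg/L

For a continuous step input, C/C₀ ≈ ½·erfc((x−vt)/(2√(Dt))).
vt = 1.02 × 28.4 = 28.968 m and 2√(Dt) = 2√(0.267 × 28.4) = 5.507 m.
Argument (x−vt)/(2√(Dt)) = (30.8 − 28.968)/5.507 = 0.3327; ½·erfc(0.3327) = 0.3190.
C = 18.2 × 0.3190 = 5.81 mg/L.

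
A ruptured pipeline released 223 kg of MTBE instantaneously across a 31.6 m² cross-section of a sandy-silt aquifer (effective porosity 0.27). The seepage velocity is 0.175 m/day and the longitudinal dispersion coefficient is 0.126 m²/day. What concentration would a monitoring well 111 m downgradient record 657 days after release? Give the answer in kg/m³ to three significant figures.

0.773 kg/m³

For an instantaneous plane source, C(x,t) = M/(n_e·A·√(4πDt)) · exp(−(x−vt)²/(4Dt)), with n_e·A the pore (flow) area.
Plume center vt = 0.175 × 657 = 114.975 m, so the well at 111 m is 3.975 m upgradient of the peak.
√(4πDt) = 32.25 m, giving peak height M/(n_e·A·√(4πDt)) = 223/(0.27 × 31.6 × 32.25) = 0.8104 kg/m³.
(x−vt)²/(4Dt) = (-3.975)²/(4 × 0.126 × 657) = 0.04772; exp(−0.04772) = 0.9534.
C = 0.8104 × 0.9534 = 0.773 kg/m³.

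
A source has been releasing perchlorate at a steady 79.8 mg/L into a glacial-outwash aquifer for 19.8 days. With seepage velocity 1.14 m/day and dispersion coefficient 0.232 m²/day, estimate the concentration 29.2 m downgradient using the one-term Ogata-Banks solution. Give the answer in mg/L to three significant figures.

For a continuous step input, C/C₀ ≈ ½·erfc((x−vt)/(2√(Dt))).
vt = 1.14 × 19.8 = 22.572 m and 2√(Dt) = 2√(0.232 × 19.8) = 4.287 m.
Argument (x−vt)/(2√(Dt)) = (29.2 − 22.572)/4.287 = 1.546; ½·erfc(1.546) = 0.01439.
C = 79.8 × 0.01439 = 1.15 mg/L.

1.15 mg/L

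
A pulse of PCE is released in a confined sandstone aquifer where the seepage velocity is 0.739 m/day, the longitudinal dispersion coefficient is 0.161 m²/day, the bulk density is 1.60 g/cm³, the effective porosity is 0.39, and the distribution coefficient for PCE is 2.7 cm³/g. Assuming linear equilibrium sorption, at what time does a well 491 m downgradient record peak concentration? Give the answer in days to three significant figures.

Retardation factor R = 1 + ρ_b·K_d/n = 1 + 1.60 × 2.7/0.39 = 12.08.
Sorption retards both mechanisms: v_R = v/R = 0.06118 m/day, D_R = D/R = 0.01333 m²/day.
Peak time from v_R²t² + 2D_R t − x² = 0: t = (√(D_R² + v_R²x²) − D_R)/v_R².
√(D_R² + v_R²x²) = √(0.01333² + 0.06118² × 491²) = 30.04; v_R² = 0.003743.
t = (30.04 − 0.01333)/0.003743 = 8020 days.

8020 days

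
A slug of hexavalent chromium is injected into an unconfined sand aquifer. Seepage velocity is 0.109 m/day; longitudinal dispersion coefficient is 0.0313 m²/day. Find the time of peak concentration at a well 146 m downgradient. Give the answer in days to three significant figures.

For the 1D instantaneous-source solution, setting ∂C/∂t = 0 at fixed x gives v²t² + 2Dt − x² = 0, so t = (√(D² + v²x²) − D)/v².
√(D² + v²x²) = √(0.0313² + 0.109² × 146²) = 15.91; v² = 0.011881.
t = (15.91 − 0.0313)/0.011881 = 1340 days (vs. the pure-advection estimate x/v = 1340 d).

1340 days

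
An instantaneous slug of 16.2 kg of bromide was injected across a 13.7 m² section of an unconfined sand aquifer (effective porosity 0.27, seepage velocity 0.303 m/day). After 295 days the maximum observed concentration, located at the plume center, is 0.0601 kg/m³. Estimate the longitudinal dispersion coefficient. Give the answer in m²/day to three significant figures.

At the plume center C_max = M/(n_e·A·√(4πDt)), so D = M²/(4πt·(n_e·A·C_max)²).
n_e·A·C_max = 0.27 × 13.7 × 0.0601 = 0.2223 kg/m.
D = 16.2²/(4π × 295 × 0.2223²) = 1.43 m²/day.

1.43 m²/day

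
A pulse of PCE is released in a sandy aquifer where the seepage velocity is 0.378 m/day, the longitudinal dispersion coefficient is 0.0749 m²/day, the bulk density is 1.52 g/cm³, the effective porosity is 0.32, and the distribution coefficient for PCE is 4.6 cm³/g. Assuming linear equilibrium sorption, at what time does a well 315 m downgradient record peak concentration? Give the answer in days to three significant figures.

19000 days

Retardation factor R = 1 + ρ_b·K_d/n = 1 + 1.52 × 4.6/0.32 = 22.85.
Sorption retards both mechanisms: v_R = v/R = 0.01654 m/day, D_R = D/R = 0.003278 m²/day.
Peak time from v_R²t² + 2D_R t − x² = 0: t = (√(D_R² + v_R²x²) − D_R)/v_R².
√(D_R² + v_R²x²) = √(0.003278² + 0.01654² × 315²) = 5.210; v_R² = 0.0002736.
t = (5.210 − 0.003278)/0.0002736 = 19000 days.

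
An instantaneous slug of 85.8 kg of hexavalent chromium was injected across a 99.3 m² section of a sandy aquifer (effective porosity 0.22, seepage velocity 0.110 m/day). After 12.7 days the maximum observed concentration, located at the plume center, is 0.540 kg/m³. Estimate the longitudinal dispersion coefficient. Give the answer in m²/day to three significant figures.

At the plume center C_max = M/(n_e·A·√(4πDt)), so D = M²/(4πt·(n_e·A·C_max)²).
n_e·A·C_max = 0.22 × 99.3 × 0.540 = 11.80 kg/m.
D = 85.8²/(4π × 12.7 × 11.80²) = 0.331 m²/day.

0.331 m²/day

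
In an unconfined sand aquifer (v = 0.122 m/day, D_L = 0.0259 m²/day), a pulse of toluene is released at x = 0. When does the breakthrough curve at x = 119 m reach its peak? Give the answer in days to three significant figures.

974 days

For the 1D instantaneous-source solution, setting ∂C/∂t = 0 at fixed x gives v²t² + 2Dt − x² = 0, so t = (√(D² + v²x²) − D)/v².
√(D² + v²x²) = √(0.0259² + 0.122² × 119²) = 14.52; v² = 0.014884.
t = (14.52 − 0.0259)/0.014884 = 974 days (vs. the pure-advection estimate x/v = 975 d).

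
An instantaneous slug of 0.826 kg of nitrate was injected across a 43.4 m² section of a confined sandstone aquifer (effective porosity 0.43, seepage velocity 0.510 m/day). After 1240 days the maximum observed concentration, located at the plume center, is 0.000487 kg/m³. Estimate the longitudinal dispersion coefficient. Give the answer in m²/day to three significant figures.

At the plume center C_max = M/(n_e·A·√(4πDt)), so D = M²/(4πt·(n_e·A·C_max)²).
n_e·A·C_max = 0.43 × 43.4 × 0.000487 = 0.009088 kg/m.
D = 0.826²/(4π × 1240 × 0.009088²) = 0.530 m²/day.

0.530 m²/day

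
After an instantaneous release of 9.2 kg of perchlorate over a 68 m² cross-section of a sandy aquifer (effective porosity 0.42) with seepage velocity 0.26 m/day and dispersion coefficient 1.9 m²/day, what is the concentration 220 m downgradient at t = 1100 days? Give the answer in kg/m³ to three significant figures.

For an instantaneous plane source, C(x,t) = M/(n_e·A·√(4πDt)) · exp(−(x−vt)²/(4Dt)), with n_e·A the pore (flow) area.
Plume center vt = 0.26 × 1100 = 286 m, so the well at 220 m is 66 m upgradient of the peak.
√(4πDt) = 162.1 m, giving peak height M/(n_e·A·√(4πDt)) = 9.2/(0.42 × 68 × 162.1) = 0.001987 kg/m³.
(x−vt)²/(4Dt) = (-66)²/(4 × 1.9 × 1100) = 0.5211; exp(−0.5211) = 0.5939.
C = 0.001987 × 0.5939 = 0.00118 kg/m³.

0.00118 kg/m³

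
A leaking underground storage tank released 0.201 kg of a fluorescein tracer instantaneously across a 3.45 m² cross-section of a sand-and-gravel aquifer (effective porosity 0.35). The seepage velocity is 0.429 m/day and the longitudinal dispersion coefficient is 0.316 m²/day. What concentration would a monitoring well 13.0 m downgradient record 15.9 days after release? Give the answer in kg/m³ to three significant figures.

For an instantaneous plane source, C(x,t) = M/(n_e·A·√(4πDt)) · exp(−(x−vt)²/(4Dt)), with n_e·A the pore (flow) area.
Plume center vt = 0.429 × 15.9 = 6.8211 m, so the well at 13.0 m is 6.1789 m downgradient of the peak.
√(4πDt) = 7.946 m, giving peak height M/(n_e·A·√(4πDt)) = 0.201/(0.35 × 3.45 × 7.946) = 0.02095 kg/m³.
(x−vt)²/(4Dt) = (6.1789)²/(4 × 0.316 × 15.9) = 1.900; exp(−1.900) = 0.1496.
C = 0.02095 × 0.1496 = 0.00313 kg/m³.

0.00313 kg/m³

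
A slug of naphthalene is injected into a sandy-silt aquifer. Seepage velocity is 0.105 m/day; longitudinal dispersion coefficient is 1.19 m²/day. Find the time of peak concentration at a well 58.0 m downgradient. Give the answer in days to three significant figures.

For the 1D instantaneous-source solution, setting ∂C/∂t = 0 at fixed x gives v²t² + 2Dt − x² = 0, so t = (√(D² + v²x²) − D)/v².
√(D² + v²x²) = √(1.19² + 0.105² × 58.0²) = 6.205; v² = 0.011025.
t = (6.205 − 1.19)/0.011025 = 455 days (vs. the pure-advection estimate x/v = 552 d).

455 days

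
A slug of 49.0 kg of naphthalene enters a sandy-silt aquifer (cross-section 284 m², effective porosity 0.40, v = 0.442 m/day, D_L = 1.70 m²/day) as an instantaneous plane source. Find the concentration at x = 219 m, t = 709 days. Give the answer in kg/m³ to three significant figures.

For an instantaneous plane source, C(x,t) = M/(n_e·A·√(4πDt)) · exp(−(x−vt)²/(4Dt)), with n_e·A the pore (flow) area.
Plume center vt = 0.442 × 709 = 313.378 m, so the well at 219 m is 94.378 m upgradient of the peak.
√(4πDt) = 123.1 m, giving peak height M/(n_e·A·√(4πDt)) = 49.0/(0.40 × 284 × 123.1) = 0.003504 kg/m³.
(x−vt)²/(4Dt) = (-94.378)²/(4 × 1.70 × 709) = 1.848; exp(−1.848) = 0.1576.
C = 0.003504 × 0.1576 = 0.000552 kg/m³.

0.000552 kg/m³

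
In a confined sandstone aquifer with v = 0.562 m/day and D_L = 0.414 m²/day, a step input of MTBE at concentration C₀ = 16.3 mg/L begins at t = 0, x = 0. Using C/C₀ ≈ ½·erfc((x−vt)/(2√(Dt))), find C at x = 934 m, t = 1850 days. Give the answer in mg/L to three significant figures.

16.2 mg/L

For a continuous step input, C/C₀ ≈ ½·erfc((x−vt)/(2√(Dt))).
vt = 0.562 × 1850 = 1039.7 m and 2√(Dt) = 2√(0.414 × 1850) = 55.35 m.
Argument (x−vt)/(2√(Dt)) = (934 − 1039.7)/55.35 = -1.910; ½·erfc(-1.910) = 0.9965.
C = 16.3 × 0.9965 = 16.2 mg/L.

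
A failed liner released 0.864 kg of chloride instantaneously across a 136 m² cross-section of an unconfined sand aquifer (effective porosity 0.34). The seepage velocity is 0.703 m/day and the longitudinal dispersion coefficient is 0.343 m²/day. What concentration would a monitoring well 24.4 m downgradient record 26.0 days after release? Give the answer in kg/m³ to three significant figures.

0.000617 kg/m³

For an instantaneous plane source, C(x,t) = M/(n_e·A·√(4πDt)) · exp(−(x−vt)²/(4Dt)), with n_e·A the pore (flow) area.
Plume center vt = 0.703 × 26.0 = 18.278 m, so the well at 24.4 m is 6.122 m downgradient of the peak.
√(4πDt) = 10.59 m, giving peak height M/(n_e·A·√(4πDt)) = 0.864/(0.34 × 136 × 10.59) = 0.001764 kg/m³.
(x−vt)²/(4Dt) = (6.122)²/(4 × 0.343 × 26.0) = 1.051; exp(−1.051) = 0.3496.
C = 0.001764 × 0.3496 = 0.000617 kg/m³.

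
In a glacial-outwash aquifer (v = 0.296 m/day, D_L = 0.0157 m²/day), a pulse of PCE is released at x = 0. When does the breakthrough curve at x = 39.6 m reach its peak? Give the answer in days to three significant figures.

134 days

For the 1D instantaneous-source solution, setting ∂C/∂t = 0 at fixed x gives v²t² + 2Dt − x² = 0, so t = (√(D² + v²x²) − D)/v².
√(D² + v²x²) = √(0.0157² + 0.296² × 39.6²) = 11.72; v² = 0.087616.
t = (11.72 − 0.0157)/0.087616 = 134 days (vs. the pure-advection estimate x/v = 134 d).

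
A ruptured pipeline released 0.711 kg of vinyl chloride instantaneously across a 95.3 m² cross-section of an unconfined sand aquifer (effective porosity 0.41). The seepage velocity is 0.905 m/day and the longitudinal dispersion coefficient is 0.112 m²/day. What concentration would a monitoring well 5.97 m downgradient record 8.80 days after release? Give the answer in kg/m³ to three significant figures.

For an instantaneous plane source, C(x,t) = M/(n_e·A·√(4πDt)) · exp(−(x−vt)²/(4Dt)), with n_e·A the pore (flow) area.
Plume center vt = 0.905 × 8.80 = 7.964 m, so the well at 5.97 m is 1.994 m upgradient of the peak.
√(4πDt) = 3.519 m, giving peak height M/(n_e·A·√(4πDt)) = 0.711/(0.41 × 95.3 × 3.519) = 0.005171 kg/m³.
(x−vt)²/(4Dt) = (-1.994)²/(4 × 0.112 × 8.80) = 1.009; exp(−1.009) = 0.3646.
C = 0.005171 × 0.3646 = 0.00189 kg/m³.

0.00189 kg/m³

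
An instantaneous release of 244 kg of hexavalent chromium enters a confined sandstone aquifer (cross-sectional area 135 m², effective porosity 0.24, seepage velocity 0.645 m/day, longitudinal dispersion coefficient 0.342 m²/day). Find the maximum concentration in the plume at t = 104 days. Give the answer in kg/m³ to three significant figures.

0.356 kg/m³

The peak of an instantaneous 1D plume sits at x = vt; there the Gaussian factor is 1 and C_max = M/(n_e·A·√(4πDt)), where n_e·A is the pore area the mass is dissolved in.
√(4πDt) = √(4π × 0.342 × 104) = 21.14 m, so C_max = 244/(0.24 × 135 × 21.14) = 0.356 kg/m³.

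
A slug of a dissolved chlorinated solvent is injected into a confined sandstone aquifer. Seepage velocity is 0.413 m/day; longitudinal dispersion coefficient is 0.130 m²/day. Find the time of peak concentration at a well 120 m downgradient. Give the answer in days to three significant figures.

290 days

For the 1D instantaneous-source solution, setting ∂C/∂t = 0 at fixed x gives v²t² + 2Dt − x² = 0, so t = (√(D² + v²x²) − D)/v².
√(D² + v²x²) = √(0.130² + 0.413² × 120²) = 49.56; v² = 0.170569.
t = (49.56 − 0.130)/0.170569 = 290 days (vs. the pure-advection estimate x/v = 291 d).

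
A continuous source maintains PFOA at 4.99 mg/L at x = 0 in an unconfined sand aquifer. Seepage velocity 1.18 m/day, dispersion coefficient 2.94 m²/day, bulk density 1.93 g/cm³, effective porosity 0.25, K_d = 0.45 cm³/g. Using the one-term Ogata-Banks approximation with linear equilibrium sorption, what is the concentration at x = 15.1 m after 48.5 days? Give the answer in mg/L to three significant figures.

Retardation factor R = 1 + ρ_b·K_d/n = 1 + 1.93 × 0.45/0.25 = 4.474.
Sorption retards both mechanisms: v_R = v/R = 0.2637 m/day, D_R = D/R = 0.6571 m²/day.
v_R·t = 0.2637 × 48.5 = 12.78945 m; 2√(D_R t) = 11.29 m; argument = (15.1 − 12.78945)/11.29 = 0.2047.
C = C₀ × ½·erfc(0.2047) = 4.99 × 0.3861 = 1.93 mg/L.

1.93 mg/L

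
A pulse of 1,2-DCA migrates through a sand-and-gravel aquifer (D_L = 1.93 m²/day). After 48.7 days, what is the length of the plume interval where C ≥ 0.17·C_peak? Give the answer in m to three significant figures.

51.6 m

The plume is Gaussian with σ = √(2Dt) = √(2 × 1.93 × 48.7) = 13.71 m.
C/C_peak = exp(−Δx²/(2σ²)) = 0.17 ⇒ Δx = σ·√(−2 ln 0.17) = 13.71 × 1.883 = 25.82 m.
Width = 2Δx = 51.6 m.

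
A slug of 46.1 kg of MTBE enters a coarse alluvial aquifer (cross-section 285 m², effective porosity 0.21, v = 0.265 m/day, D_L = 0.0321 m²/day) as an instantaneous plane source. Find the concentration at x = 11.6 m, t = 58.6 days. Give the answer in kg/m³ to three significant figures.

0.0204 kg/m³

For an instantaneous plane source, C(x,t) = M/(n_e·A·√(4πDt)) · exp(−(x−vt)²/(4Dt)), with n_e·A the pore (flow) area.
Plume center vt = 0.265 × 58.6 = 15.529 m, so the well at 11.6 m is 3.929 m upgradient of the peak.
√(4πDt) = 4.862 m, giving peak height M/(n_e·A·√(4πDt)) = 46.1/(0.21 × 285 × 4.862) = 0.1584 kg/m³.
(x−vt)²/(4Dt) = (-3.929)²/(4 × 0.0321 × 58.6) = 2.052; exp(−2.052) = 0.1285.
C = 0.1584 × 0.1285 = 0.0204 kg/m³.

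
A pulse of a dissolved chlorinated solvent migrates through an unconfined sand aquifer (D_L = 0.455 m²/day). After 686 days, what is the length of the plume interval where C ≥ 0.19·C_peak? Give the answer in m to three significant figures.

91.1 m

The plume is Gaussian with σ = √(2Dt) = √(2 × 0.455 × 686) = 24.99 m.
C/C_peak = exp(−Δx²/(2σ²)) = 0.19 ⇒ Δx = σ·√(−2 ln 0.19) = 24.99 × 1.822 = 45.53 m.
Width = 2Δx = 91.1 m.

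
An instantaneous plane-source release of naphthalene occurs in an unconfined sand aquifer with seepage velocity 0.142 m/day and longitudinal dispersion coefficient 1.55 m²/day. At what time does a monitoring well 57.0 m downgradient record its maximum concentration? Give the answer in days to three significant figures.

For the 1D instantaneous-source solution, setting ∂C/∂t = 0 at fixed x gives v²t² + 2Dt − x² = 0, so t = (√(D² + v²x²) − D)/v².
√(D² + v²x²) = √(1.55² + 0.142² × 57.0²) = 8.241; v² = 0.020164.
t = (8.241 − 1.55)/0.020164 = 332 days (vs. the pure-advection estimate x/v = 401 d).

332 days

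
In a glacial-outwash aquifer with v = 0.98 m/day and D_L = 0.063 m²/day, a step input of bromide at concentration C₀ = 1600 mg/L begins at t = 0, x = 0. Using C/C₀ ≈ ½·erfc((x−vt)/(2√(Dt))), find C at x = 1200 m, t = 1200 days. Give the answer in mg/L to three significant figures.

40.8 mg/L

For a continuous step input, C/C₀ ≈ ½·erfc((x−vt)/(2√(Dt))).
vt = 0.98 × 1200 = 1176 m and 2√(Dt) = 2√(0.063 × 1200) = 17.39 m.
Argument (x−vt)/(2√(Dt)) = (1200 − 1176)/17.39 = 1.380; ½·erfc(1.380) = 0.02549.
C = 1600 × 0.02549 = 40.8 mg/L.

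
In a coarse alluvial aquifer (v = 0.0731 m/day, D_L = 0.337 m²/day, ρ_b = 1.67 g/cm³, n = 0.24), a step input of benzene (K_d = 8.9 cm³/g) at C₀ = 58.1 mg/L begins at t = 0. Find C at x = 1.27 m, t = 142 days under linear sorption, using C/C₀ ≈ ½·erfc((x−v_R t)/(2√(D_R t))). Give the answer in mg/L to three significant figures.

10.8 mg/L

Retardation factor R = 1 + ρ_b·K_d/n = 1 + 1.67 × 8.9/0.24 = 62.93.
Sorption retards both mechanisms: v_R = v/R = 0.001162 m/day, D_R = D/R = 0.005355 m²/day.
v_R·t = 0.001162 × 142 = 0.165004 m; 2√(D_R t) = 1.744 m; argument = (1.27 − 0.165004)/1.744 = 0.6336.
C = C₀ × ½·erfc(0.6336) = 58.1 × 0.1851 = 10.8 mg/L.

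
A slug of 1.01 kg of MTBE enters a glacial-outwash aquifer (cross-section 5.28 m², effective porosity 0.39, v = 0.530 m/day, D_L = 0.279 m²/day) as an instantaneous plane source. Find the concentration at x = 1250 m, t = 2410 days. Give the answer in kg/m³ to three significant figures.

0.00404 kg/m³

For an instantaneous plane source, C(x,t) = M/(n_e·A·√(4πDt)) · exp(−(x−vt)²/(4Dt)), with n_e·A the pore (flow) area.
Plume center vt = 0.530 × 2410 = 1277.3 m, so the well at 1250 m is 27.3 m upgradient of the peak.
√(4πDt) = 91.92 m, giving peak height M/(n_e·A·√(4πDt)) = 1.01/(0.39 × 5.28 × 91.92) = 0.005336 kg/m³.
(x−vt)²/(4Dt) = (-27.3)²/(4 × 0.279 × 2410) = 0.2771; exp(−0.2771) = 0.7580.
C = 0.005336 × 0.7580 = 0.00404 kg/m³.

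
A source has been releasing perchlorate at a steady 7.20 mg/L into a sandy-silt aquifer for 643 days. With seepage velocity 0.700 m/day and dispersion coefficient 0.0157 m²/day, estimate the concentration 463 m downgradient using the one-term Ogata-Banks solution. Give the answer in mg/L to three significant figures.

For a continuous step input, C/C₀ ≈ ½·erfc((x−vt)/(2√(Dt))).
vt = 0.700 × 643 = 450.1 m and 2√(Dt) = 2√(0.0157 × 643) = 6.355 m.
Argument (x−vt)/(2√(Dt)) = (463 − 450.1)/6.355 = 2.030; ½·erfc(2.030) = 0.002047.
C = 7.20 × 0.002047 = 0.0147 mg/L.

0.0147 mg/L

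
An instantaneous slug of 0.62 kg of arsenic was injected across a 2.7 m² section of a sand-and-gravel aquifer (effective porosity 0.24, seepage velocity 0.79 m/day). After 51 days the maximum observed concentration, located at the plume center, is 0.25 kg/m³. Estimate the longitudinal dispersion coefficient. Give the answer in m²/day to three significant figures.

0.0229 m²/day

At the plume center C_max = M/(n_e·A·√(4πDt)), so D = M²/(4πt·(n_e·A·C_max)²).
n_e·A·C_max = 0.24 × 2.7 × 0.25 = 0.1620 kg/m.
D = 0.62²/(4π × 51 × 0.1620²) = 0.0229 m²/day.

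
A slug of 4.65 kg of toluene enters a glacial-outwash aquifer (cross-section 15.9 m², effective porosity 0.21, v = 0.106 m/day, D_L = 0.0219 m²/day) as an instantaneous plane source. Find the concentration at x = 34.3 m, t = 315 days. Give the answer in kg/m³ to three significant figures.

0.145 kg/m³

For an instantaneous plane source, C(x,t) = M/(n_e·A·√(4πDt)) · exp(−(x−vt)²/(4Dt)), with n_e·A the pore (flow) area.
Plume center vt = 0.106 × 315 = 33.39 m, so the well at 34.3 m is 0.91 m downgradient of the peak.
√(4πDt) = 9.311 m, giving peak height M/(n_e·A·√(4πDt)) = 4.65/(0.21 × 15.9 × 9.311) = 0.1496 kg/m³.
(x−vt)²/(4Dt) = (0.91)²/(4 × 0.0219 × 315) = 0.03001; exp(−0.03001) = 0.9704.
C = 0.1496 × 0.9704 = 0.145 kg/m³.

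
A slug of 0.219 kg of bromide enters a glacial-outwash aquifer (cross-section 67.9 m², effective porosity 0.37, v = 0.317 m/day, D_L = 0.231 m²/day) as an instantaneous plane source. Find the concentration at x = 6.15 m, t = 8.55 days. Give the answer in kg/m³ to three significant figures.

For an instantaneous plane source, C(x,t) = M/(n_e·A·√(4πDt)) · exp(−(x−vt)²/(4Dt)), with n_e·A the pore (flow) area.
Plume center vt = 0.317 × 8.55 = 2.71035 m, so the well at 6.15 m is 3.43965 m downgradient of the peak.
√(4πDt) = 4.982 m, giving peak height M/(n_e·A·√(4πDt)) = 0.219/(0.37 × 67.9 × 4.982) = 0.001750 kg/m³.
(x−vt)²/(4Dt) = (3.43965)²/(4 × 0.231 × 8.55) = 1.498; exp(−1.498) = 0.2236.
C = 0.001750 × 0.2236 = 0.000391 kg/m³.

0.000391 kg/m³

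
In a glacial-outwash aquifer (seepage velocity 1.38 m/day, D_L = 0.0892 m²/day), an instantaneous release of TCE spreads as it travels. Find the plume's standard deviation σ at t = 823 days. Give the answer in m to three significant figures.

12.1 m

Dispersive spreading gives a Gaussian with σ² = 2Dt; advection only shifts the center.
σ = √(2 × 0.0892 × 823) = 12.1 m.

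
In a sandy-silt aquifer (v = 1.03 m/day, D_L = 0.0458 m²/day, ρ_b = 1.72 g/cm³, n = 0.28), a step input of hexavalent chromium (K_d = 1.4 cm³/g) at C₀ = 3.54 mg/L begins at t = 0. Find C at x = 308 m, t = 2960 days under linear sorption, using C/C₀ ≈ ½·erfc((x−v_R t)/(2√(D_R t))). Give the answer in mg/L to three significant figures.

3.41 mg/L

Retardation factor R = 1 + ρ_b·K_d/n = 1 + 1.72 × 1.4/0.28 = 9.600.
Sorption retards both mechanisms: v_R = v/R = 0.1073 m/day, D_R = D/R = 0.004771 m²/day.
v_R·t = 0.1073 × 2960 = 317.608 m; 2√(D_R t) = 7.516 m; argument = (308 − 317.608)/7.516 = -1.278.
C = C₀ × ½·erfc(-1.278) = 3.54 × 0.9646 = 3.41 mg/L.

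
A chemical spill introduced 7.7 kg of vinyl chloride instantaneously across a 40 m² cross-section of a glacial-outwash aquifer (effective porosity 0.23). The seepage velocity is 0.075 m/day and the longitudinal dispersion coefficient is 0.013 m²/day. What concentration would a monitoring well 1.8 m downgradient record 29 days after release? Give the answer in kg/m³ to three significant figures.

0.350 kg/m³

For an instantaneous plane source, C(x,t) = M/(n_e·A·√(4πDt)) · exp(−(x−vt)²/(4Dt)), with n_e·A the pore (flow) area.
Plume center vt = 0.075 × 29 = 2.175 m, so the well at 1.8 m is 0.375 m upgradient of the peak.
√(4πDt) = 2.177 m, giving peak height M/(n_e·A·√(4πDt)) = 7.7/(0.23 × 40 × 2.177) = 0.3845 kg/m³.
(x−vt)²/(4Dt) = (-0.375)²/(4 × 0.013 × 29) = 0.09325; exp(−0.09325) = 0.9110.
C = 0.3845 × 0.9110 = 0.350 kg/m³.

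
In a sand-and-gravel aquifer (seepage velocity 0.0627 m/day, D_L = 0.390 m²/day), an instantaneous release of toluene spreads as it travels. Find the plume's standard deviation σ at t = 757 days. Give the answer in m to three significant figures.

24.3 m

Dispersive spreading gives a Gaussian with σ² = 2Dt; advection only shifts the center.
σ = √(2 × 0.390 × 757) = 24.3 m.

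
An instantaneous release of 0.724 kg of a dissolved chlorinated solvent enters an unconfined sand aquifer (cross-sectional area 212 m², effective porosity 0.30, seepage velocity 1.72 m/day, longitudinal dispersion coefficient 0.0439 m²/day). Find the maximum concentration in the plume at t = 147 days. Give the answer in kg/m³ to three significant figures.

0.00126 kg/m³

The peak of an instantaneous 1D plume sits at x = vt; there the Gaussian factor is 1 and C_max = M/(n_e·A·√(4πDt)), where n_e·A is the pore area the mass is dissolved in.
√(4πDt) = √(4π × 0.0439 × 147) = 9.005 m, so C_max = 0.724/(0.30 × 212 × 9.005) = 0.00126 kg/m³.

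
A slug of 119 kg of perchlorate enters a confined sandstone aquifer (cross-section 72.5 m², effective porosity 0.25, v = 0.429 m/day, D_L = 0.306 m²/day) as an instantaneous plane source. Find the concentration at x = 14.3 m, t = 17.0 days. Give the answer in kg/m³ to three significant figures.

For an instantaneous plane source, C(x,t) = M/(n_e·A·√(4πDt)) · exp(−(x−vt)²/(4Dt)), with n_e·A the pore (flow) area.
Plume center vt = 0.429 × 17.0 = 7.293 m, so the well at 14.3 m is 7.007 m downgradient of the peak.
√(4πDt) = 8.085 m, giving peak height M/(n_e·A·√(4πDt)) = 119/(0.25 × 72.5 × 8.085) = 0.8121 kg/m³.
(x−vt)²/(4Dt) = (7.007)²/(4 × 0.306 × 17.0) = 2.360; exp(−2.360) = 0.09442.
C = 0.8121 × 0.09442 = 0.0767 kg/m³.

0.0767 kg/m³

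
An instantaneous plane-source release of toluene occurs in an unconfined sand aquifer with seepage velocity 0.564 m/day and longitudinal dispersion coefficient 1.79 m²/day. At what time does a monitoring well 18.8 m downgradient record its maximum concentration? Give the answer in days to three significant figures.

For the 1D instantaneous-source solution, setting ∂C/∂t = 0 at fixed x gives v²t² + 2Dt − x² = 0, so t = (√(D² + v²x²) − D)/v².
√(D² + v²x²) = √(1.79² + 0.564² × 18.8²) = 10.75; v² = 0.318096.
t = (10.75 − 1.79)/0.318096 = 28.2 days (vs. the pure-advection estimate x/v = 33.3 d).

28.2 days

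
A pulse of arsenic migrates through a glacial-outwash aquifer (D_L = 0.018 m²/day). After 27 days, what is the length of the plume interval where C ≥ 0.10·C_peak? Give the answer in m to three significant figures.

The plume is Gaussian with σ = √(2Dt) = √(2 × 0.018 × 27) = 0.9859 m.
C/C_peak = exp(−Δx²/(2σ²)) = 0.10 ⇒ Δx = σ·√(−2 ln 0.10) = 0.9859 × 2.146 = 2.116 m.
Width = 2Δx = 4.23 m.

4.23 m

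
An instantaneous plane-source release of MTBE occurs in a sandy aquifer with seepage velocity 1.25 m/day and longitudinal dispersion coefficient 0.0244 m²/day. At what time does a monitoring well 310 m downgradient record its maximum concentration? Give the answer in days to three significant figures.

248 days

For the 1D instantaneous-source solution, setting ∂C/∂t = 0 at fixed x gives v²t² + 2Dt − x² = 0, so t = (√(D² + v²x²) − D)/v².
√(D² + v²x²) = √(0.0244² + 1.25² × 310²) = 387.5; v² = 1.5625.
t = (387.5 − 0.0244)/1.5625 = 248 days (vs. the pure-advection estimate x/v = 248 d).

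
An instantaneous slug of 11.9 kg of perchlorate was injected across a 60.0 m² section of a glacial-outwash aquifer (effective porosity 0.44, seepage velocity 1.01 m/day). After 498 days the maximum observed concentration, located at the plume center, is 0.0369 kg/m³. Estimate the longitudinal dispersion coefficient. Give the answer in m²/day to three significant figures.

At the plume center C_max = M/(n_e·A·√(4πDt)), so D = M²/(4πt·(n_e·A·C_max)²).
n_e·A·C_max = 0.44 × 60.0 × 0.0369 = 0.9742 kg/m.
D = 11.9²/(4π × 498 × 0.9742²) = 0.0238 m²/day.

0.0238 m²/day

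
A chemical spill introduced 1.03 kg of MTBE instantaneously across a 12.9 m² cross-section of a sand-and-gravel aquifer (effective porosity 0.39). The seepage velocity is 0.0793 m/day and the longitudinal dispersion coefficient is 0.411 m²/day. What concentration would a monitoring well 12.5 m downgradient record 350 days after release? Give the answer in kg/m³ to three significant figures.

0.00321 kg/m³

For an instantaneous plane source, C(x,t) = M/(n_e·A·√(4πDt)) · exp(−(x−vt)²/(4Dt)), with n_e·A the pore (flow) area.
Plume center vt = 0.0793 × 350 = 27.755 m, so the well at 12.5 m is 15.255 m upgradient of the peak.
√(4πDt) = 42.52 m, giving peak height M/(n_e·A·√(4πDt)) = 1.03/(0.39 × 12.9 × 42.52) = 0.004815 kg/m³.
(x−vt)²/(4Dt) = (-15.255)²/(4 × 0.411 × 350) = 0.4044; exp(−0.4044) = 0.6674.
C = 0.004815 × 0.6674 = 0.00321 kg/m³.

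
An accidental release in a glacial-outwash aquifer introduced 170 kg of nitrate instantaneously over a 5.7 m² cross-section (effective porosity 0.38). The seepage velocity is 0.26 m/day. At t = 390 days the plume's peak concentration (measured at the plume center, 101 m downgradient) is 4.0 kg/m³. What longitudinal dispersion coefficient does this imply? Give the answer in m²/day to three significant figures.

0.0786 m²/day

At the plume center C_max = M/(n_e·A·√(4πDt)), so D = M²/(4πt·(n_e·A·C_max)²).
n_e·A·C_max = 0.38 × 5.7 × 4.0 = 8.664 kg/m.
D = 170²/(4π × 390 × 8.664²) = 0.0786 m²/day.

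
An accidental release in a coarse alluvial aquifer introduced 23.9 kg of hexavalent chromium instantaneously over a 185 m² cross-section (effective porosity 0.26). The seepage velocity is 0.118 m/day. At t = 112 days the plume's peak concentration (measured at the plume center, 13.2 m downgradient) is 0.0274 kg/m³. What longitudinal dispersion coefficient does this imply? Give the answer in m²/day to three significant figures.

0.234 m²/day

At the plume center C_max = M/(n_e·A·√(4πDt)), so D = M²/(4πt·(n_e·A·C_max)²).
n_e·A·C_max = 0.26 × 185 × 0.0274 = 1.318 kg/m.
D = 23.9²/(4π × 112 × 1.318²) = 0.234 m²/day.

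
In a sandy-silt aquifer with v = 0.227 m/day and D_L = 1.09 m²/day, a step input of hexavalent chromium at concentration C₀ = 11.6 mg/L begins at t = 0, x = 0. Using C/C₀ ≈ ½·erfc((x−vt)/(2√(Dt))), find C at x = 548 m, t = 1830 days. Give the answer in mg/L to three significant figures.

0.208 mg/L

For a continuous step input, C/C₀ ≈ ½·erfc((x−vt)/(2√(Dt))).
vt = 0.227 × 1830 = 415.41 m and 2√(Dt) = 2√(1.09 × 1830) = 89.32 m.
Argument (x−vt)/(2√(Dt)) = (548 − 415.41)/89.32 = 1.484; ½·erfc(1.484) = 0.01792.
C = 11.6 × 0.01792 = 0.208 mg/L.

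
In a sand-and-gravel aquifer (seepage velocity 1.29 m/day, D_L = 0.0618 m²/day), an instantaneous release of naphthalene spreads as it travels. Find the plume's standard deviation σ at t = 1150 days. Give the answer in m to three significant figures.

11.9 m

Dispersive spreading gives a Gaussian with σ² = 2Dt; advection only shifts the center.
σ = √(2 × 0.0618 × 1150) = 11.9 m.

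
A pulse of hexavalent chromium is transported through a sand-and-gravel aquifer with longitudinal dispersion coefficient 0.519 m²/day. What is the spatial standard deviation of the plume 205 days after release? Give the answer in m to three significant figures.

Dispersive spreading gives a Gaussian with σ² = 2Dt; advection only shifts the center.
σ = √(2 × 0.519 × 205) = 14.6 m.

14.6 m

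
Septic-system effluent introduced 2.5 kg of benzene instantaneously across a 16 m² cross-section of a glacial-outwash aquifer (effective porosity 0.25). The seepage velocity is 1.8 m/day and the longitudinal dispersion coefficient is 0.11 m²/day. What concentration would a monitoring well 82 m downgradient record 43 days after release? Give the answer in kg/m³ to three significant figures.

For an instantaneous plane source, C(x,t) = M/(n_e·A·√(4πDt)) · exp(−(x−vt)²/(4Dt)), with n_e·A the pore (flow) area.
Plume center vt = 1.8 × 43 = 77.4 m, so the well at 82 m is 4.6 m downgradient of the peak.
√(4πDt) = 7.710 m, giving peak height M/(n_e·A·√(4πDt)) = 2.5/(0.25 × 16 × 7.710) = 0.08106 kg/m³.
(x−vt)²/(4Dt) = (4.6)²/(4 × 0.11 × 43) = 1.118; exp(−1.118) = 0.3269.
C = 0.08106 × 0.3269 = 0.0265 kg/m³.

0.0265 kg/m³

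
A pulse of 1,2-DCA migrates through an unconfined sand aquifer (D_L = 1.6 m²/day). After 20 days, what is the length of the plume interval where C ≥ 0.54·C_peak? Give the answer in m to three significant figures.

The plume is Gaussian with σ = √(2Dt) = √(2 × 1.6 × 20) = 8.000 m.
C/C_peak = exp(−Δx²/(2σ²)) = 0.54 ⇒ Δx = σ·√(−2 ln 0.54) = 8.000 × 1.110 = 8.880 m.
Width = 2Δx = 17.8 m.

17.8 m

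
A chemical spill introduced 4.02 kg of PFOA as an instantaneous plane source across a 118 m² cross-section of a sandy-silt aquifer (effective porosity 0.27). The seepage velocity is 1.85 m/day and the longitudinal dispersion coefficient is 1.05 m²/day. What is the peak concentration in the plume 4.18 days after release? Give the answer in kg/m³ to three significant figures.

The peak of an instantaneous 1D plume sits at x = vt; there the Gaussian factor is 1 and C_max = M/(n_e·A·√(4πDt)), where n_e·A is the pore area the mass is dissolved in.
√(4πDt) = √(4π × 1.05 × 4.18) = 7.427 m, so C_max = 4.02/(0.27 × 118 × 7.427) = 0.0170 kg/m³.

0.0170 kg/m³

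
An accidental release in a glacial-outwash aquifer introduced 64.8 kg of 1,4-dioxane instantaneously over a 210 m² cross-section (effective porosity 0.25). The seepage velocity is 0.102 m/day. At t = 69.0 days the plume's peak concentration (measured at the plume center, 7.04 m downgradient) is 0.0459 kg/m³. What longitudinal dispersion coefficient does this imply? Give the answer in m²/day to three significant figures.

0.834 m²/day

At the plume center C_max = M/(n_e·A·√(4πDt)), so D = M²/(4πt·(n_e·A·C_max)²).
n_e·A·C_max = 0.25 × 210 × 0.0459 = 2.410 kg/m.
D = 64.8²/(4π × 69.0 × 2.410²) = 0.834 m²/day.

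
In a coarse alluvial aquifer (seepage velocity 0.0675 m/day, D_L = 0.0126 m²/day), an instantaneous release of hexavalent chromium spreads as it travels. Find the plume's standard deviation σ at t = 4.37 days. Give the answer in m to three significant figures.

Dispersive spreading gives a Gaussian with σ² = 2Dt; advection only shifts the center.
σ = √(2 × 0.0126 × 4.37) = 0.332 m.

0.332 m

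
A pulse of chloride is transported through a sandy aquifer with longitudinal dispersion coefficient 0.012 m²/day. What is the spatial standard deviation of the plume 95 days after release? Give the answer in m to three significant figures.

1.51 m

Dispersive spreading gives a Gaussian with σ² = 2Dt; advection only shifts the center.
σ = √(2 × 0.012 × 95) = 1.51 m.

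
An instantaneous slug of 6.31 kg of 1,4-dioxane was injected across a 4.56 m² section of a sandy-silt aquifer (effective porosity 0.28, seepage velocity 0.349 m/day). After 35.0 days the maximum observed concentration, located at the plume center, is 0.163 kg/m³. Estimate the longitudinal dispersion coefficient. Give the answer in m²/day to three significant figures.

At the plume center C_max = M/(n_e·A·√(4πDt)), so D = M²/(4πt·(n_e·A·C_max)²).
n_e·A·C_max = 0.28 × 4.56 × 0.163 = 0.2081 kg/m.
D = 6.31²/(4π × 35.0 × 0.2081²) = 2.09 m²/day.

2.09 m²/day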